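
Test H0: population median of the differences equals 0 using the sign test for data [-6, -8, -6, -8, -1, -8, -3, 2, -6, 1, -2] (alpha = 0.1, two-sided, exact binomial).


Step 1: Discard zero differences. Original n = 11; n_eff = number of nonzero differences = 11.
Nonzero differences (with sign): -6, -8, -6, -8, -1, -8, -3, +2, -6, +1, -2
Step 2: Count signs: positive = 2, negative = 9.
Step 3: Under H0: P(positive) = 0.5, so the number of positives S ~ Bin(11, 0.5).
Step 4: Two-sided exact p-value = sum of Bin(11,0.5) probabilities at or below the observed probability = 0.065430.
Step 5: alpha = 0.1. reject H0.

n_eff = 11, pos = 2, neg = 9, p = 0.065430, reject H0.


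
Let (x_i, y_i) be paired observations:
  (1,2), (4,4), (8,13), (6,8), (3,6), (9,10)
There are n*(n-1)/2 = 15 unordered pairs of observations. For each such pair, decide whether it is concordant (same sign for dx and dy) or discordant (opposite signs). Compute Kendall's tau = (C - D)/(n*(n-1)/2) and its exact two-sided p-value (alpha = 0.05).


Step 1: Enumerate the 15 unordered pairs (i,j) with i<j and classify each by sign(x_j-x_i) * sign(y_j-y_i).
  (1,2):dx=+3,dy=+2->C; (1,3):dx=+7,dy=+11->C; (1,4):dx=+5,dy=+6->C; (1,5):dx=+2,dy=+4->C
  (1,6):dx=+8,dy=+8->C; (2,3):dx=+4,dy=+9->C; (2,4):dx=+2,dy=+4->C; (2,5):dx=-1,dy=+2->D
  (2,6):dx=+5,dy=+6->C; (3,4):dx=-2,dy=-5->C; (3,5):dx=-5,dy=-7->C; (3,6):dx=+1,dy=-3->D
  (4,5):dx=-3,dy=-2->C; (4,6):dx=+3,dy=+2->C; (5,6):dx=+6,dy=+4->C
Step 2: C = 13, D = 2, total pairs = 15.
Step 3: tau = (C - D)/(n(n-1)/2) = (13 - 2)/15 = 0.733333.
Step 4: Exact two-sided p-value (enumerate n! = 720 permutations of y under H0): p = 0.055556.
Step 5: alpha = 0.05. fail to reject H0.

tau_b = 0.7333 (C=13, D=2), p = 0.055556, fail to reject H0.


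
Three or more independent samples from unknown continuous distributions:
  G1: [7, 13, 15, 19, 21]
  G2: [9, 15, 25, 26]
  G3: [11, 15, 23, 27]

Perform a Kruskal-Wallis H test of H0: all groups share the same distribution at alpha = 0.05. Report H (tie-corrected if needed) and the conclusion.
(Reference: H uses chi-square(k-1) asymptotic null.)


Step 1: Combine all N = 13 observations and assign midranks.
sorted (value, group, rank): (7,G1,1), (9,G2,2), (11,G3,3), (13,G1,4), (15,G1,6), (15,G2,6), (15,G3,6), (19,G1,8), (21,G1,9), (23,G3,10), (25,G2,11), (26,G2,12), (27,G3,13)
Step 2: Sum ranks within each group.
R_1 = 28 (n_1 = 5)
R_2 = 31 (n_2 = 4)
R_3 = 32 (n_3 = 4)
Step 3: H = 12/(N(N+1)) * sum(R_i^2/n_i) - 3(N+1)
     = 12/(13*14) * (28^2/5 + 31^2/4 + 32^2/4) - 3*14
     = 0.065934 * 653.05 - 42
     = 1.058242.
Step 4: Ties present; correction factor C = 1 - 24/(13^3 - 13) = 0.989011. Corrected H = 1.058242 / 0.989011 = 1.070000.
Step 5: Under H0, H ~ chi^2(2); p-value = 0.585669.
Step 6: alpha = 0.05. fail to reject H0.

H = 1.0700, df = 2, p = 0.585669, fail to reject H0.


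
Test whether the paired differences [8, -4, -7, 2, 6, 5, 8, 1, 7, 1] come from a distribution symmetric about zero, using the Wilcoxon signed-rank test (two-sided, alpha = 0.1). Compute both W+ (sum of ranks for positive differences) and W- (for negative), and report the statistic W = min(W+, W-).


Step 1: Drop any zero differences (none here) and take |d_i|.
|d| = [8, 4, 7, 2, 6, 5, 8, 1, 7, 1]
Step 2: Midrank |d_i| (ties get averaged ranks).
ranks: |8|->9.5, |4|->4, |7|->7.5, |2|->3, |6|->6, |5|->5, |8|->9.5, |1|->1.5, |7|->7.5, |1|->1.5
Step 3: Attach original signs; sum ranks with positive sign and with negative sign.
W+ = 9.5 + 3 + 6 + 5 + 9.5 + 1.5 + 7.5 + 1.5 = 43.5
W- = 4 + 7.5 = 11.5
(Check: W+ + W- = 55 should equal n(n+1)/2 = 55.)
Step 4: Test statistic W = min(W+, W-) = 11.5.
Step 5: Ties in |d|, so use the tie-corrected normal approximation.
        E[W] = n(n+1)/4 = 10*11/4 = 27.5.
        Tie groups: |d|=1 (t=2), |d|=7 (t=2), |d|=8 (t=2); sum(t^3 - t) = 18.
        Var[W] = n(n+1)(2n+1)/24 - sum(t^3-t)/48 = 2310/24 - 18/48 = 95.875.
        z = (W - E[W]) / sqrt(Var[W]) = (11.5 - 27.5) / 9.7916 = -1.6341.
        Two-sided p = 2*Phi(z) = 0.102247.
Step 6: alpha = 0.1. fail to reject H0.

W+ = 43.5, W- = 11.5, W = min = 11.5, p = 0.102247, fail to reject H0.


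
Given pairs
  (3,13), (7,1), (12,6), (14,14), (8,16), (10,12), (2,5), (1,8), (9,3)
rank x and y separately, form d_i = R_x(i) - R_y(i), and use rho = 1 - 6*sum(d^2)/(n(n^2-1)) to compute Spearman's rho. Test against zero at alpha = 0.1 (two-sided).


Step 1: Rank x and y separately (midranks; no ties here).
rank(x): 3->3, 7->4, 12->8, 14->9, 8->5, 10->7, 2->2, 1->1, 9->6
rank(y): 13->7, 1->1, 6->4, 14->8, 16->9, 12->6, 5->3, 8->5, 3->2
Step 2: d_i = R_x(i) - R_y(i); compute d_i^2.
  (3-7)^2=16, (4-1)^2=9, (8-4)^2=16, (9-8)^2=1, (5-9)^2=16, (7-6)^2=1, (2-3)^2=1, (1-5)^2=16, (6-2)^2=16
sum(d^2) = 92.
Step 3: rho = 1 - 6*92 / (9*(9^2 - 1)) = 1 - 552/720 = 0.233333.
Step 4: Under H0, t = rho * sqrt((n-2)/(1-rho^2)) = 0.6349 ~ t(7).
Step 5: Two-sided p-value from the t-distribution with 7 df = 0.545699.
Step 6: alpha = 0.1. fail to reject H0.

rho = 0.2333, p = 0.545699, fail to reject H0 at alpha = 0.1.


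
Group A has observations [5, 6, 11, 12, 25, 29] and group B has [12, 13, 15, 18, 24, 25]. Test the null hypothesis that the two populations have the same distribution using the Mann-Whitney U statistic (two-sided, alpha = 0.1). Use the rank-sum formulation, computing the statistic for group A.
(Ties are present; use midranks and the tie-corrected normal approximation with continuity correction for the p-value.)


Step 1: Combine and sort all 12 observations; assign midranks.
sorted (value, group): (5,X), (6,X), (11,X), (12,X), (12,Y), (13,Y), (15,Y), (18,Y), (24,Y), (25,X), (25,Y), (29,X)
ranks: 5->1, 6->2, 11->3, 12->4.5, 12->4.5, 13->6, 15->7, 18->8, 24->9, 25->10.5, 25->10.5, 29->12
Step 2: Rank sum for X: R1 = 1 + 2 + 3 + 4.5 + 10.5 + 12 = 33.
Step 3: U_X = R1 - n1(n1+1)/2 = 33 - 6*7/2 = 33 - 21 = 12.
       U_Y = n1*n2 - U_X = 36 - 12 = 24.
Step 4: Ties are present, so use the tie-corrected normal approximation (with continuity correction) for the p-value.
Step 5: p-value = 0.376804; compare to alpha = 0.1. fail to reject H0.

U_X = 12, p = 0.376804, fail to reject H0 at alpha = 0.1.


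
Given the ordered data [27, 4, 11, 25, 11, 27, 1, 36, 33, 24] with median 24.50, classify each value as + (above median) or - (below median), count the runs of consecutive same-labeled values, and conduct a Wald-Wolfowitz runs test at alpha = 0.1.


Step 1: Compute median = 24.50; label A = above, B = below.
Labels in order: ABBABABAAB  (n_A = 5, n_B = 5)
Step 2: Count runs R = 8.
Step 3: Under H0 (random ordering), E[R] = 2*n_A*n_B/(n_A+n_B) + 1 = 2*5*5/10 + 1 = 6.0000.
        Var[R] = 2*n_A*n_B*(2*n_A*n_B - n_A - n_B) / ((n_A+n_B)^2 * (n_A+n_B-1)) = 2000/900 = 2.2222.
        SD[R] = 1.4907.
Step 4: Continuity-corrected z = (R - 0.5 - E[R]) / SD[R] = (8 - 0.5 - 6.0000) / 1.4907 = 1.0062.
Step 5: Two-sided p-value via normal approximation = 2*(1 - Phi(|z|)) = 0.314305.
Step 6: alpha = 0.1. fail to reject H0.

R = 8, z = 1.0062, p = 0.314305, fail to reject H0.


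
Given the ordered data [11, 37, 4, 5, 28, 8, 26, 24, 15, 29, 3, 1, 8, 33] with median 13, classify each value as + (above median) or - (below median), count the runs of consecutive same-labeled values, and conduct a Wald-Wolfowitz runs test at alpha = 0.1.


Step 1: Compute median = 13; label A = above, B = below.
Labels in order: BABBABAAAABBBA  (n_A = 7, n_B = 7)
Step 2: Count runs R = 8.
Step 3: Under H0 (random ordering), E[R] = 2*n_A*n_B/(n_A+n_B) + 1 = 2*7*7/14 + 1 = 8.0000.
        Var[R] = 2*n_A*n_B*(2*n_A*n_B - n_A - n_B) / ((n_A+n_B)^2 * (n_A+n_B-1)) = 8232/2548 = 3.2308.
        SD[R] = 1.7974.
Step 4: R = E[R], so z = 0 with no continuity correction.
Step 5: Two-sided p-value via normal approximation = 2*(1 - Phi(|z|)) = 1.000000.
Step 6: alpha = 0.1. fail to reject H0.

R = 8, z = 0.0000, p = 1.000000, fail to reject H0.


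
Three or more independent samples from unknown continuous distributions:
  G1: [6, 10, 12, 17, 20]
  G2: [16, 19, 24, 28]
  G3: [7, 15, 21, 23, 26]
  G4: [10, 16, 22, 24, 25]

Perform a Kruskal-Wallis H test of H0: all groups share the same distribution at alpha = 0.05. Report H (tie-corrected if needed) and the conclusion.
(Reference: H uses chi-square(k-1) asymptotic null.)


Step 1: Combine all N = 19 observations and assign midranks.
sorted (value, group, rank): (6,G1,1), (7,G3,2), (10,G1,3.5), (10,G4,3.5), (12,G1,5), (15,G3,6), (16,G2,7.5), (16,G4,7.5), (17,G1,9), (19,G2,10), (20,G1,11), (21,G3,12), (22,G4,13), (23,G3,14), (24,G2,15.5), (24,G4,15.5), (25,G4,17), (26,G3,18), (28,G2,19)
Step 2: Sum ranks within each group.
R_1 = 29.5 (n_1 = 5)
R_2 = 52 (n_2 = 4)
R_3 = 52 (n_3 = 5)
R_4 = 56.5 (n_4 = 5)
Step 3: H = 12/(N(N+1)) * sum(R_i^2/n_i) - 3(N+1)
     = 12/(19*20) * (29.5^2/5 + 52^2/4 + 52^2/5 + 56.5^2/5) - 3*20
     = 0.031579 * 2029.3 - 60
     = 4.083158.
Step 4: Ties present; correction factor C = 1 - 18/(19^3 - 19) = 0.997368. Corrected H = 4.083158 / 0.997368 = 4.093931.
Step 5: Under H0, H ~ chi^2(3); p-value = 0.251498.
Step 6: alpha = 0.05. fail to reject H0.

H = 4.0939, df = 3, p = 0.251498, fail to reject H0.


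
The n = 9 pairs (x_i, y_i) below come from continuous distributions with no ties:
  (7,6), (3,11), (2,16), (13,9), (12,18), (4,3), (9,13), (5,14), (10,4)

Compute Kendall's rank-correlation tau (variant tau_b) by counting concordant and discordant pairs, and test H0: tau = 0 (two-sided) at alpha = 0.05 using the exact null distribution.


Step 1: Enumerate the 36 unordered pairs (i,j) with i<j and classify each by sign(x_j-x_i) * sign(y_j-y_i).
  (1,2):dx=-4,dy=+5->D; (1,3):dx=-5,dy=+10->D; (1,4):dx=+6,dy=+3->C; (1,5):dx=+5,dy=+12->C
  (1,6):dx=-3,dy=-3->C; (1,7):dx=+2,dy=+7->C; (1,8):dx=-2,dy=+8->D; (1,9):dx=+3,dy=-2->D
  (2,3):dx=-1,dy=+5->D; (2,4):dx=+10,dy=-2->D; (2,5):dx=+9,dy=+7->C; (2,6):dx=+1,dy=-8->D
  (2,7):dx=+6,dy=+2->C; (2,8):dx=+2,dy=+3->C; (2,9):dx=+7,dy=-7->D; (3,4):dx=+11,dy=-7->D
  (3,5):dx=+10,dy=+2->C; (3,6):dx=+2,dy=-13->D; (3,7):dx=+7,dy=-3->D; (3,8):dx=+3,dy=-2->D
  (3,9):dx=+8,dy=-12->D; (4,5):dx=-1,dy=+9->D; (4,6):dx=-9,dy=-6->C; (4,7):dx=-4,dy=+4->D
  (4,8):dx=-8,dy=+5->D; (4,9):dx=-3,dy=-5->C; (5,6):dx=-8,dy=-15->C; (5,7):dx=-3,dy=-5->C
  (5,8):dx=-7,dy=-4->C; (5,9):dx=-2,dy=-14->C; (6,7):dx=+5,dy=+10->C; (6,8):dx=+1,dy=+11->C
  (6,9):dx=+6,dy=+1->C; (7,8):dx=-4,dy=+1->D; (7,9):dx=+1,dy=-9->D; (8,9):dx=+5,dy=-10->D
Step 2: C = 17, D = 19, total pairs = 36.
Step 3: tau = (C - D)/(n(n-1)/2) = (17 - 19)/36 = -0.055556.
Step 4: Exact two-sided p-value (enumerate n! = 362880 permutations of y under H0): p = 0.919455.
Step 5: alpha = 0.05. fail to reject H0.

tau_b = -0.0556 (C=17, D=19), p = 0.919455, fail to reject H0.


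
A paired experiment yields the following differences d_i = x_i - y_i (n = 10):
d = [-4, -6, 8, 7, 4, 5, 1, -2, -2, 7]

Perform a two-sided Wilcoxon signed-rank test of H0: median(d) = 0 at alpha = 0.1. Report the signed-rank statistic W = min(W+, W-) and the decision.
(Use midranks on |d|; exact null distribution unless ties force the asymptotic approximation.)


Step 1: Drop any zero differences (none here) and take |d_i|.
|d| = [4, 6, 8, 7, 4, 5, 1, 2, 2, 7]
Step 2: Midrank |d_i| (ties get averaged ranks).
ranks: |4|->4.5, |6|->7, |8|->10, |7|->8.5, |4|->4.5, |5|->6, |1|->1, |2|->2.5, |2|->2.5, |7|->8.5
Step 3: Attach original signs; sum ranks with positive sign and with negative sign.
W+ = 10 + 8.5 + 4.5 + 6 + 1 + 8.5 = 38.5
W- = 4.5 + 7 + 2.5 + 2.5 = 16.5
(Check: W+ + W- = 55 should equal n(n+1)/2 = 55.)
Step 4: Test statistic W = min(W+, W-) = 16.5.
Step 5: Ties in |d|, so use the tie-corrected normal approximation.
        E[W] = n(n+1)/4 = 10*11/4 = 27.5.
        Tie groups: |d|=2 (t=2), |d|=4 (t=2), |d|=7 (t=2); sum(t^3 - t) = 18.
        Var[W] = n(n+1)(2n+1)/24 - sum(t^3-t)/48 = 2310/24 - 18/48 = 95.875.
        z = (W - E[W]) / sqrt(Var[W]) = (16.5 - 27.5) / 9.7916 = -1.1234.
        Two-sided p = 2*Phi(z) = 0.261262.
Step 6: alpha = 0.1. fail to reject H0.

W+ = 38.5, W- = 16.5, W = min = 16.5, p = 0.261262, fail to reject H0.


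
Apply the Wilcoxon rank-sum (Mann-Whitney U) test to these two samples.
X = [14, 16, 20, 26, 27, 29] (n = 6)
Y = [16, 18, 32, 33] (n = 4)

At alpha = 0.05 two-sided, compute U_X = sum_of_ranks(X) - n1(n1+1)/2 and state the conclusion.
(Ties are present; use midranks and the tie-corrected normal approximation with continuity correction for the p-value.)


Step 1: Combine and sort all 10 observations; assign midranks.
sorted (value, group): (14,X), (16,X), (16,Y), (18,Y), (20,X), (26,X), (27,X), (29,X), (32,Y), (33,Y)
ranks: 14->1, 16->2.5, 16->2.5, 18->4, 20->5, 26->6, 27->7, 29->8, 32->9, 33->10
Step 2: Rank sum for X: R1 = 1 + 2.5 + 5 + 6 + 7 + 8 = 29.5.
Step 3: U_X = R1 - n1(n1+1)/2 = 29.5 - 6*7/2 = 29.5 - 21 = 8.5.
       U_Y = n1*n2 - U_X = 24 - 8.5 = 15.5.
Step 4: Ties are present, so use the tie-corrected normal approximation (with continuity correction) for the p-value.
Step 5: p-value = 0.521166; compare to alpha = 0.05. fail to reject H0.

U_X = 8.5, p = 0.521166, fail to reject H0 at alpha = 0.05.


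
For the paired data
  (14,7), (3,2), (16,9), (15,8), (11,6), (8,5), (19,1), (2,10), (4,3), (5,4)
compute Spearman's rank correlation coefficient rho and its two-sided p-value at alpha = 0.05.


Step 1: Rank x and y separately (midranks; no ties here).
rank(x): 14->7, 3->2, 16->9, 15->8, 11->6, 8->5, 19->10, 2->1, 4->3, 5->4
rank(y): 7->7, 2->2, 9->9, 8->8, 6->6, 5->5, 1->1, 10->10, 3->3, 4->4
Step 2: d_i = R_x(i) - R_y(i); compute d_i^2.
  (7-7)^2=0, (2-2)^2=0, (9-9)^2=0, (8-8)^2=0, (6-6)^2=0, (5-5)^2=0, (10-1)^2=81, (1-10)^2=81, (3-3)^2=0, (4-4)^2=0
sum(d^2) = 162.
Step 3: rho = 1 - 6*162 / (10*(10^2 - 1)) = 1 - 972/990 = 0.018182.
Step 4: Under H0, t = rho * sqrt((n-2)/(1-rho^2)) = 0.0514 ~ t(8).
Step 5: Two-sided p-value from the t-distribution with 8 df = 0.960240.
Step 6: alpha = 0.05. fail to reject H0.

rho = 0.0182, p = 0.960240, fail to reject H0 at alpha = 0.05.


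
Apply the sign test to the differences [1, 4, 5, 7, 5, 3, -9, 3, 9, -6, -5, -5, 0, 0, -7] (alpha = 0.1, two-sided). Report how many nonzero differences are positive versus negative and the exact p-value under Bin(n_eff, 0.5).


Step 1: Discard zero differences. Original n = 15; n_eff = number of nonzero differences = 13.
Nonzero differences (with sign): +1, +4, +5, +7, +5, +3, -9, +3, +9, -6, -5, -5, -7
Step 2: Count signs: positive = 8, negative = 5.
Step 3: Under H0: P(positive) = 0.5, so the number of positives S ~ Bin(13, 0.5).
Step 4: Two-sided exact p-value = sum of Bin(13,0.5) probabilities at or below the observed probability = 0.581055.
Step 5: alpha = 0.1. fail to reject H0.

n_eff = 13, pos = 8, neg = 5, p = 0.581055, fail to reject H0.


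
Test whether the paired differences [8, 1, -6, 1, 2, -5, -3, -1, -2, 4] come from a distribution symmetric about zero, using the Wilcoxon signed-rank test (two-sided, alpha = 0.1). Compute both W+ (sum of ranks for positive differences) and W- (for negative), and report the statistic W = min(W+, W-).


Step 1: Drop any zero differences (none here) and take |d_i|.
|d| = [8, 1, 6, 1, 2, 5, 3, 1, 2, 4]
Step 2: Midrank |d_i| (ties get averaged ranks).
ranks: |8|->10, |1|->2, |6|->9, |1|->2, |2|->4.5, |5|->8, |3|->6, |1|->2, |2|->4.5, |4|->7
Step 3: Attach original signs; sum ranks with positive sign and with negative sign.
W+ = 10 + 2 + 2 + 4.5 + 7 = 25.5
W- = 9 + 8 + 6 + 2 + 4.5 = 29.5
(Check: W+ + W- = 55 should equal n(n+1)/2 = 55.)
Step 4: Test statistic W = min(W+, W-) = 25.5.
Step 5: Ties in |d|, so use the tie-corrected normal approximation.
        E[W] = n(n+1)/4 = 10*11/4 = 27.5.
        Tie groups: |d|=1 (t=3), |d|=2 (t=2); sum(t^3 - t) = 30.
        Var[W] = n(n+1)(2n+1)/24 - sum(t^3-t)/48 = 2310/24 - 30/48 = 95.625.
        z = (W - E[W]) / sqrt(Var[W]) = (25.5 - 27.5) / 9.7788 = -0.2045.
        Two-sided p = 2*Phi(z) = 0.837944.
Step 6: alpha = 0.1. fail to reject H0.

W+ = 25.5, W- = 29.5, W = min = 25.5, p = 0.837944, fail to reject H0.


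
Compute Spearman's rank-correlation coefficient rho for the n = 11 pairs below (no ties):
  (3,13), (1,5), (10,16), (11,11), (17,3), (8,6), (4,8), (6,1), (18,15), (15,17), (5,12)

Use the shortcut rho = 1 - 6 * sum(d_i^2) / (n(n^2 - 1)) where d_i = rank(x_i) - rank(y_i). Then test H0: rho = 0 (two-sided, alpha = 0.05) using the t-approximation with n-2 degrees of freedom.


Step 1: Rank x and y separately (midranks; no ties here).
rank(x): 3->2, 1->1, 10->7, 11->8, 17->10, 8->6, 4->3, 6->5, 18->11, 15->9, 5->4
rank(y): 13->8, 5->3, 16->10, 11->6, 3->2, 6->4, 8->5, 1->1, 15->9, 17->11, 12->7
Step 2: d_i = R_x(i) - R_y(i); compute d_i^2.
  (2-8)^2=36, (1-3)^2=4, (7-10)^2=9, (8-6)^2=4, (10-2)^2=64, (6-4)^2=4, (3-5)^2=4, (5-1)^2=16, (11-9)^2=4, (9-11)^2=4, (4-7)^2=9
sum(d^2) = 158.
Step 3: rho = 1 - 6*158 / (11*(11^2 - 1)) = 1 - 948/1320 = 0.281818.
Step 4: Under H0, t = rho * sqrt((n-2)/(1-rho^2)) = 0.8812 ~ t(9).
Step 5: Two-sided p-value from the t-distribution with 9 df = 0.401145.
Step 6: alpha = 0.05. fail to reject H0.

rho = 0.2818, p = 0.401145, fail to reject H0 at alpha = 0.05.


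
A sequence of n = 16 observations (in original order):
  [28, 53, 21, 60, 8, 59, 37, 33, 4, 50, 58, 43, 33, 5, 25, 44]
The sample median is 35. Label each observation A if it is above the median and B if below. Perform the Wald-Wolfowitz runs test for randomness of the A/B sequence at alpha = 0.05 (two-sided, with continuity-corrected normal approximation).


Step 1: Compute median = 35; label A = above, B = below.
Labels in order: BABABAABBAAABBBA  (n_A = 8, n_B = 8)
Step 2: Count runs R = 10.
Step 3: Under H0 (random ordering), E[R] = 2*n_A*n_B/(n_A+n_B) + 1 = 2*8*8/16 + 1 = 9.0000.
        Var[R] = 2*n_A*n_B*(2*n_A*n_B - n_A - n_B) / ((n_A+n_B)^2 * (n_A+n_B-1)) = 14336/3840 = 3.7333.
        SD[R] = 1.9322.
Step 4: Continuity-corrected z = (R - 0.5 - E[R]) / SD[R] = (10 - 0.5 - 9.0000) / 1.9322 = 0.2588.
Step 5: Two-sided p-value via normal approximation = 2*(1 - Phi(|z|)) = 0.795809.
Step 6: alpha = 0.05. fail to reject H0.

R = 10, z = 0.2588, p = 0.795809, fail to reject H0.


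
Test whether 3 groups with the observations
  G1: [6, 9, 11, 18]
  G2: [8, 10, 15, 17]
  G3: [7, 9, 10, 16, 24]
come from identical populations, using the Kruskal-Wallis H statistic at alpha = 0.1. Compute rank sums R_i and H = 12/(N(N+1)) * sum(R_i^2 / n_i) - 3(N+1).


Step 1: Combine all N = 13 observations and assign midranks.
sorted (value, group, rank): (6,G1,1), (7,G3,2), (8,G2,3), (9,G1,4.5), (9,G3,4.5), (10,G2,6.5), (10,G3,6.5), (11,G1,8), (15,G2,9), (16,G3,10), (17,G2,11), (18,G1,12), (24,G3,13)
Step 2: Sum ranks within each group.
R_1 = 25.5 (n_1 = 4)
R_2 = 29.5 (n_2 = 4)
R_3 = 36 (n_3 = 5)
Step 3: H = 12/(N(N+1)) * sum(R_i^2/n_i) - 3(N+1)
     = 12/(13*14) * (25.5^2/4 + 29.5^2/4 + 36^2/5) - 3*14
     = 0.065934 * 639.325 - 42
     = 0.153297.
Step 4: Ties present; correction factor C = 1 - 12/(13^3 - 13) = 0.994505. Corrected H = 0.153297 / 0.994505 = 0.154144.
Step 5: Under H0, H ~ chi^2(2); p-value = 0.925823.
Step 6: alpha = 0.1. fail to reject H0.

H = 0.1541, df = 2, p = 0.925823, fail to reject H0.


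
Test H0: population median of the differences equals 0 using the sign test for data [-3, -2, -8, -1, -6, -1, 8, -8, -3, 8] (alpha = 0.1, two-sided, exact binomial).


Step 1: Discard zero differences. Original n = 10; n_eff = number of nonzero differences = 10.
Nonzero differences (with sign): -3, -2, -8, -1, -6, -1, +8, -8, -3, +8
Step 2: Count signs: positive = 2, negative = 8.
Step 3: Under H0: P(positive) = 0.5, so the number of positives S ~ Bin(10, 0.5).
Step 4: Two-sided exact p-value = sum of Bin(10,0.5) probabilities at or below the observed probability = 0.109375.
Step 5: alpha = 0.1. fail to reject H0.

n_eff = 10, pos = 2, neg = 8, p = 0.109375, fail to reject H0.


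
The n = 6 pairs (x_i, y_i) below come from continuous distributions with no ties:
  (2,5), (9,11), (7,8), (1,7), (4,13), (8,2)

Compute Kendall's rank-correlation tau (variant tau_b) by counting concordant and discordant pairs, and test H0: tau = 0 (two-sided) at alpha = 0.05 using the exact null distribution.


Step 1: Enumerate the 15 unordered pairs (i,j) with i<j and classify each by sign(x_j-x_i) * sign(y_j-y_i).
  (1,2):dx=+7,dy=+6->C; (1,3):dx=+5,dy=+3->C; (1,4):dx=-1,dy=+2->D; (1,5):dx=+2,dy=+8->C
  (1,6):dx=+6,dy=-3->D; (2,3):dx=-2,dy=-3->C; (2,4):dx=-8,dy=-4->C; (2,5):dx=-5,dy=+2->D
  (2,6):dx=-1,dy=-9->C; (3,4):dx=-6,dy=-1->C; (3,5):dx=-3,dy=+5->D; (3,6):dx=+1,dy=-6->D
  (4,5):dx=+3,dy=+6->C; (4,6):dx=+7,dy=-5->D; (5,6):dx=+4,dy=-11->D
Step 2: C = 8, D = 7, total pairs = 15.
Step 3: tau = (C - D)/(n(n-1)/2) = (8 - 7)/15 = 0.066667.
Step 4: Exact two-sided p-value (enumerate n! = 720 permutations of y under H0): p = 1.000000.
Step 5: alpha = 0.05. fail to reject H0.

tau_b = 0.0667 (C=8, D=7), p = 1.000000, fail to reject H0.


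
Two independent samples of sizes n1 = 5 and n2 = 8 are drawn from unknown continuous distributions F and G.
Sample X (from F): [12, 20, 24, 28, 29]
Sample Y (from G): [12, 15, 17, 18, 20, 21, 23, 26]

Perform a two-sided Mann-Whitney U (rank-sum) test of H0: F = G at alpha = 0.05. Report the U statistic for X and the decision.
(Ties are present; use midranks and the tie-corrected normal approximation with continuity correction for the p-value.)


Step 1: Combine and sort all 13 observations; assign midranks.
sorted (value, group): (12,X), (12,Y), (15,Y), (17,Y), (18,Y), (20,X), (20,Y), (21,Y), (23,Y), (24,X), (26,Y), (28,X), (29,X)
ranks: 12->1.5, 12->1.5, 15->3, 17->4, 18->5, 20->6.5, 20->6.5, 21->8, 23->9, 24->10, 26->11, 28->12, 29->13
Step 2: Rank sum for X: R1 = 1.5 + 6.5 + 10 + 12 + 13 = 43.
Step 3: U_X = R1 - n1(n1+1)/2 = 43 - 5*6/2 = 43 - 15 = 28.
       U_Y = n1*n2 - U_X = 40 - 28 = 12.
Step 4: Ties are present, so use the tie-corrected normal approximation (with continuity correction) for the p-value.
Step 5: p-value = 0.270933; compare to alpha = 0.05. fail to reject H0.

U_X = 28, p = 0.270933, fail to reject H0 at alpha = 0.05.


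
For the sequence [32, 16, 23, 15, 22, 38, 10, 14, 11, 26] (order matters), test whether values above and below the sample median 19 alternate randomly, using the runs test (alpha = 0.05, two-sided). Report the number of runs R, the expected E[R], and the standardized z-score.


Step 1: Compute median = 19; label A = above, B = below.
Labels in order: ABABAABBBA  (n_A = 5, n_B = 5)
Step 2: Count runs R = 7.
Step 3: Under H0 (random ordering), E[R] = 2*n_A*n_B/(n_A+n_B) + 1 = 2*5*5/10 + 1 = 6.0000.
        Var[R] = 2*n_A*n_B*(2*n_A*n_B - n_A - n_B) / ((n_A+n_B)^2 * (n_A+n_B-1)) = 2000/900 = 2.2222.
        SD[R] = 1.4907.
Step 4: Continuity-corrected z = (R - 0.5 - E[R]) / SD[R] = (7 - 0.5 - 6.0000) / 1.4907 = 0.3354.
Step 5: Two-sided p-value via normal approximation = 2*(1 - Phi(|z|)) = 0.737316.
Step 6: alpha = 0.05. fail to reject H0.

R = 7, z = 0.3354, p = 0.737316, fail to reject H0.


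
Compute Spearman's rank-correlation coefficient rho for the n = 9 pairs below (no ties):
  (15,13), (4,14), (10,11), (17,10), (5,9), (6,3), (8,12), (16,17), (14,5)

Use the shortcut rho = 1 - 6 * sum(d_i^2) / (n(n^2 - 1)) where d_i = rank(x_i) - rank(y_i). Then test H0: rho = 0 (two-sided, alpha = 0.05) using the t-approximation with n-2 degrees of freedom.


Step 1: Rank x and y separately (midranks; no ties here).
rank(x): 15->7, 4->1, 10->5, 17->9, 5->2, 6->3, 8->4, 16->8, 14->6
rank(y): 13->7, 14->8, 11->5, 10->4, 9->3, 3->1, 12->6, 17->9, 5->2
Step 2: d_i = R_x(i) - R_y(i); compute d_i^2.
  (7-7)^2=0, (1-8)^2=49, (5-5)^2=0, (9-4)^2=25, (2-3)^2=1, (3-1)^2=4, (4-6)^2=4, (8-9)^2=1, (6-2)^2=16
sum(d^2) = 100.
Step 3: rho = 1 - 6*100 / (9*(9^2 - 1)) = 1 - 600/720 = 0.166667.
Step 4: Under H0, t = rho * sqrt((n-2)/(1-rho^2)) = 0.4472 ~ t(7).
Step 5: Two-sided p-value from the t-distribution with 7 df = 0.668231.
Step 6: alpha = 0.05. fail to reject H0.

rho = 0.1667, p = 0.668231, fail to reject H0 at alpha = 0.05.


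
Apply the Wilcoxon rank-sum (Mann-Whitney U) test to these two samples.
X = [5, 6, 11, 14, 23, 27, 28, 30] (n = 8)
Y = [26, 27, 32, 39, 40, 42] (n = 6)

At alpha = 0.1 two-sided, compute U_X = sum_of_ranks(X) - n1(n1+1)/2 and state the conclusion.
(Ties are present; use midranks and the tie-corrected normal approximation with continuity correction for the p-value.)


Step 1: Combine and sort all 14 observations; assign midranks.
sorted (value, group): (5,X), (6,X), (11,X), (14,X), (23,X), (26,Y), (27,X), (27,Y), (28,X), (30,X), (32,Y), (39,Y), (40,Y), (42,Y)
ranks: 5->1, 6->2, 11->3, 14->4, 23->5, 26->6, 27->7.5, 27->7.5, 28->9, 30->10, 32->11, 39->12, 40->13, 42->14
Step 2: Rank sum for X: R1 = 1 + 2 + 3 + 4 + 5 + 7.5 + 9 + 10 = 41.5.
Step 3: U_X = R1 - n1(n1+1)/2 = 41.5 - 8*9/2 = 41.5 - 36 = 5.5.
       U_Y = n1*n2 - U_X = 48 - 5.5 = 42.5.
Step 4: Ties are present, so use the tie-corrected normal approximation (with continuity correction) for the p-value.
Step 5: p-value = 0.020000; compare to alpha = 0.1. reject H0.

U_X = 5.5, p = 0.020000, reject H0 at alpha = 0.1.


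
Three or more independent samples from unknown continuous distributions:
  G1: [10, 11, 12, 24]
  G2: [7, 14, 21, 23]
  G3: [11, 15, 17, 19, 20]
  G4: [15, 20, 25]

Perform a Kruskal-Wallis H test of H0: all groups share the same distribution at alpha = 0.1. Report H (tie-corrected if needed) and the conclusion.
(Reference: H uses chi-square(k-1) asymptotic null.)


Step 1: Combine all N = 16 observations and assign midranks.
sorted (value, group, rank): (7,G2,1), (10,G1,2), (11,G1,3.5), (11,G3,3.5), (12,G1,5), (14,G2,6), (15,G3,7.5), (15,G4,7.5), (17,G3,9), (19,G3,10), (20,G3,11.5), (20,G4,11.5), (21,G2,13), (23,G2,14), (24,G1,15), (25,G4,16)
Step 2: Sum ranks within each group.
R_1 = 25.5 (n_1 = 4)
R_2 = 34 (n_2 = 4)
R_3 = 41.5 (n_3 = 5)
R_4 = 35 (n_4 = 3)
Step 3: H = 12/(N(N+1)) * sum(R_i^2/n_i) - 3(N+1)
     = 12/(16*17) * (25.5^2/4 + 34^2/4 + 41.5^2/5 + 35^2/3) - 3*17
     = 0.044118 * 1204.35 - 51
     = 2.132904.
Step 4: Ties present; correction factor C = 1 - 18/(16^3 - 16) = 0.995588. Corrected H = 2.132904 / 0.995588 = 2.142356.
Step 5: Under H0, H ~ chi^2(3); p-value = 0.543391.
Step 6: alpha = 0.1. fail to reject H0.

H = 2.1424, df = 3, p = 0.543391, fail to reject H0.


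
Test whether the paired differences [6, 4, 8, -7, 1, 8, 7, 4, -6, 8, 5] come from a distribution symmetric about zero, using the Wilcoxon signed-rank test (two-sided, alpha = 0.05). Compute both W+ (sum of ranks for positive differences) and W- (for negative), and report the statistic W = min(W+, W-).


Step 1: Drop any zero differences (none here) and take |d_i|.
|d| = [6, 4, 8, 7, 1, 8, 7, 4, 6, 8, 5]
Step 2: Midrank |d_i| (ties get averaged ranks).
ranks: |6|->5.5, |4|->2.5, |8|->10, |7|->7.5, |1|->1, |8|->10, |7|->7.5, |4|->2.5, |6|->5.5, |8|->10, |5|->4
Step 3: Attach original signs; sum ranks with positive sign and with negative sign.
W+ = 5.5 + 2.5 + 10 + 1 + 10 + 7.5 + 2.5 + 10 + 4 = 53
W- = 7.5 + 5.5 = 13
(Check: W+ + W- = 66 should equal n(n+1)/2 = 66.)
Step 4: Test statistic W = min(W+, W-) = 13.
Step 5: Ties in |d|, so use the tie-corrected normal approximation.
        E[W] = n(n+1)/4 = 11*12/4 = 33.
        Tie groups: |d|=4 (t=2), |d|=6 (t=2), |d|=7 (t=2), |d|=8 (t=3); sum(t^3 - t) = 42.
        Var[W] = n(n+1)(2n+1)/24 - sum(t^3-t)/48 = 3036/24 - 42/48 = 125.625.
        z = (W - E[W]) / sqrt(Var[W]) = (13 - 33) / 11.2083 = -1.7844.
        Two-sided p = 2*Phi(z) = 0.074359.
Step 6: alpha = 0.05. fail to reject H0.

W+ = 53, W- = 13, W = min = 13, p = 0.074359, fail to reject H0.


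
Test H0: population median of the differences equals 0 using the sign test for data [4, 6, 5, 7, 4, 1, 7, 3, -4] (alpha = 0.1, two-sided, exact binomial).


Step 1: Discard zero differences. Original n = 9; n_eff = number of nonzero differences = 9.
Nonzero differences (with sign): +4, +6, +5, +7, +4, +1, +7, +3, -4
Step 2: Count signs: positive = 8, negative = 1.
Step 3: Under H0: P(positive) = 0.5, so the number of positives S ~ Bin(9, 0.5).
Step 4: Two-sided exact p-value = sum of Bin(9,0.5) probabilities at or below the observed probability = 0.039062.
Step 5: alpha = 0.1. reject H0.

n_eff = 9, pos = 8, neg = 1, p = 0.039062, reject H0.


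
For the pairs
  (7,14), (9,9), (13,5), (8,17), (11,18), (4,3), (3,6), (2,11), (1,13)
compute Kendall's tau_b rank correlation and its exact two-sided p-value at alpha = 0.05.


Step 1: Enumerate the 36 unordered pairs (i,j) with i<j and classify each by sign(x_j-x_i) * sign(y_j-y_i).
  (1,2):dx=+2,dy=-5->D; (1,3):dx=+6,dy=-9->D; (1,4):dx=+1,dy=+3->C; (1,5):dx=+4,dy=+4->C
  (1,6):dx=-3,dy=-11->C; (1,7):dx=-4,dy=-8->C; (1,8):dx=-5,dy=-3->C; (1,9):dx=-6,dy=-1->C
  (2,3):dx=+4,dy=-4->D; (2,4):dx=-1,dy=+8->D; (2,5):dx=+2,dy=+9->C; (2,6):dx=-5,dy=-6->C
  (2,7):dx=-6,dy=-3->C; (2,8):dx=-7,dy=+2->D; (2,9):dx=-8,dy=+4->D; (3,4):dx=-5,dy=+12->D
  (3,5):dx=-2,dy=+13->D; (3,6):dx=-9,dy=-2->C; (3,7):dx=-10,dy=+1->D; (3,8):dx=-11,dy=+6->D
  (3,9):dx=-12,dy=+8->D; (4,5):dx=+3,dy=+1->C; (4,6):dx=-4,dy=-14->C; (4,7):dx=-5,dy=-11->C
  (4,8):dx=-6,dy=-6->C; (4,9):dx=-7,dy=-4->C; (5,6):dx=-7,dy=-15->C; (5,7):dx=-8,dy=-12->C
  (5,8):dx=-9,dy=-7->C; (5,9):dx=-10,dy=-5->C; (6,7):dx=-1,dy=+3->D; (6,8):dx=-2,dy=+8->D
  (6,9):dx=-3,dy=+10->D; (7,8):dx=-1,dy=+5->D; (7,9):dx=-2,dy=+7->D; (8,9):dx=-1,dy=+2->D
Step 2: C = 19, D = 17, total pairs = 36.
Step 3: tau = (C - D)/(n(n-1)/2) = (19 - 17)/36 = 0.055556.
Step 4: Exact two-sided p-value (enumerate n! = 362880 permutations of y under H0): p = 0.919455.
Step 5: alpha = 0.05. fail to reject H0.

tau_b = 0.0556 (C=19, D=17), p = 0.919455, fail to reject H0.


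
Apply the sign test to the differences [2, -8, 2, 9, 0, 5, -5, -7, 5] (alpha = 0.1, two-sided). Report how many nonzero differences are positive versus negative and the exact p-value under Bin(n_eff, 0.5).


Step 1: Discard zero differences. Original n = 9; n_eff = number of nonzero differences = 8.
Nonzero differences (with sign): +2, -8, +2, +9, +5, -5, -7, +5
Step 2: Count signs: positive = 5, negative = 3.
Step 3: Under H0: P(positive) = 0.5, so the number of positives S ~ Bin(8, 0.5).
Step 4: Two-sided exact p-value = sum of Bin(8,0.5) probabilities at or below the observed probability = 0.726562.
Step 5: alpha = 0.1. fail to reject H0.

n_eff = 8, pos = 5, neg = 3, p = 0.726562, fail to reject H0.


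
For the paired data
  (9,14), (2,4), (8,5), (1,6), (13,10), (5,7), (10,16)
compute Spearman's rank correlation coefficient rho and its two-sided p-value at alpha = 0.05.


Step 1: Rank x and y separately (midranks; no ties here).
rank(x): 9->5, 2->2, 8->4, 1->1, 13->7, 5->3, 10->6
rank(y): 14->6, 4->1, 5->2, 6->3, 10->5, 7->4, 16->7
Step 2: d_i = R_x(i) - R_y(i); compute d_i^2.
  (5-6)^2=1, (2-1)^2=1, (4-2)^2=4, (1-3)^2=4, (7-5)^2=4, (3-4)^2=1, (6-7)^2=1
sum(d^2) = 16.
Step 3: rho = 1 - 6*16 / (7*(7^2 - 1)) = 1 - 96/336 = 0.714286.
Step 4: Under H0, t = rho * sqrt((n-2)/(1-rho^2)) = 2.2822 ~ t(5).
Step 5: Two-sided p-value from the t-distribution with 5 df = 0.071344.
Step 6: alpha = 0.05. fail to reject H0.

rho = 0.7143, p = 0.071344, fail to reject H0 at alpha = 0.05.


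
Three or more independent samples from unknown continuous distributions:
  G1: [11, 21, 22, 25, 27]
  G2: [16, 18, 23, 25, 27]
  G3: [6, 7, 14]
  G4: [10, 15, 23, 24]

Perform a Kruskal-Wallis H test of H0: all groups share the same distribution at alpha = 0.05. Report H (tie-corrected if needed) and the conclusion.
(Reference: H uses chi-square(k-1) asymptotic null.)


Step 1: Combine all N = 17 observations and assign midranks.
sorted (value, group, rank): (6,G3,1), (7,G3,2), (10,G4,3), (11,G1,4), (14,G3,5), (15,G4,6), (16,G2,7), (18,G2,8), (21,G1,9), (22,G1,10), (23,G2,11.5), (23,G4,11.5), (24,G4,13), (25,G1,14.5), (25,G2,14.5), (27,G1,16.5), (27,G2,16.5)
Step 2: Sum ranks within each group.
R_1 = 54 (n_1 = 5)
R_2 = 57.5 (n_2 = 5)
R_3 = 8 (n_3 = 3)
R_4 = 33.5 (n_4 = 4)
Step 3: H = 12/(N(N+1)) * sum(R_i^2/n_i) - 3(N+1)
     = 12/(17*18) * (54^2/5 + 57.5^2/5 + 8^2/3 + 33.5^2/4) - 3*18
     = 0.039216 * 1546.35 - 54
     = 6.641013.
Step 4: Ties present; correction factor C = 1 - 18/(17^3 - 17) = 0.996324. Corrected H = 6.641013 / 0.996324 = 6.665519.
Step 5: Under H0, H ~ chi^2(3); p-value = 0.083359.
Step 6: alpha = 0.05. fail to reject H0.

H = 6.6655, df = 3, p = 0.083359, fail to reject H0.


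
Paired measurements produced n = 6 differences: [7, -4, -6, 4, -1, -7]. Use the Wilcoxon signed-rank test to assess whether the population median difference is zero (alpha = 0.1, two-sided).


Step 1: Drop any zero differences (none here) and take |d_i|.
|d| = [7, 4, 6, 4, 1, 7]
Step 2: Midrank |d_i| (ties get averaged ranks).
ranks: |7|->5.5, |4|->2.5, |6|->4, |4|->2.5, |1|->1, |7|->5.5
Step 3: Attach original signs; sum ranks with positive sign and with negative sign.
W+ = 5.5 + 2.5 = 8
W- = 2.5 + 4 + 1 + 5.5 = 13
(Check: W+ + W- = 21 should equal n(n+1)/2 = 21.)
Step 4: Test statistic W = min(W+, W-) = 8.
Step 5: Ties in |d|, so use the tie-corrected normal approximation.
        E[W] = n(n+1)/4 = 6*7/4 = 10.5.
        Tie groups: |d|=4 (t=2), |d|=7 (t=2); sum(t^3 - t) = 12.
        Var[W] = n(n+1)(2n+1)/24 - sum(t^3-t)/48 = 546/24 - 12/48 = 22.5.
        z = (W - E[W]) / sqrt(Var[W]) = (8 - 10.5) / 4.7434 = -0.5270.
        Two-sided p = 2*Phi(z) = 0.598161.
Step 6: alpha = 0.1. fail to reject H0.

W+ = 8, W- = 13, W = min = 8, p = 0.598161, fail to reject H0.


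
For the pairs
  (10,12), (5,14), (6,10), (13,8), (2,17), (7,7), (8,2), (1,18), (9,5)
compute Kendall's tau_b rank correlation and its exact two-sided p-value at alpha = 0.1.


Step 1: Enumerate the 36 unordered pairs (i,j) with i<j and classify each by sign(x_j-x_i) * sign(y_j-y_i).
  (1,2):dx=-5,dy=+2->D; (1,3):dx=-4,dy=-2->C; (1,4):dx=+3,dy=-4->D; (1,5):dx=-8,dy=+5->D
  (1,6):dx=-3,dy=-5->C; (1,7):dx=-2,dy=-10->C; (1,8):dx=-9,dy=+6->D; (1,9):dx=-1,dy=-7->C
  (2,3):dx=+1,dy=-4->D; (2,4):dx=+8,dy=-6->D; (2,5):dx=-3,dy=+3->D; (2,6):dx=+2,dy=-7->D
  (2,7):dx=+3,dy=-12->D; (2,8):dx=-4,dy=+4->D; (2,9):dx=+4,dy=-9->D; (3,4):dx=+7,dy=-2->D
  (3,5):dx=-4,dy=+7->D; (3,6):dx=+1,dy=-3->D; (3,7):dx=+2,dy=-8->D; (3,8):dx=-5,dy=+8->D
  (3,9):dx=+3,dy=-5->D; (4,5):dx=-11,dy=+9->D; (4,6):dx=-6,dy=-1->C; (4,7):dx=-5,dy=-6->C
  (4,8):dx=-12,dy=+10->D; (4,9):dx=-4,dy=-3->C; (5,6):dx=+5,dy=-10->D; (5,7):dx=+6,dy=-15->D
  (5,8):dx=-1,dy=+1->D; (5,9):dx=+7,dy=-12->D; (6,7):dx=+1,dy=-5->D; (6,8):dx=-6,dy=+11->D
  (6,9):dx=+2,dy=-2->D; (7,8):dx=-7,dy=+16->D; (7,9):dx=+1,dy=+3->C; (8,9):dx=+8,dy=-13->D
Step 2: C = 8, D = 28, total pairs = 36.
Step 3: tau = (C - D)/(n(n-1)/2) = (8 - 28)/36 = -0.555556.
Step 4: Exact two-sided p-value (enumerate n! = 362880 permutations of y under H0): p = 0.044615.
Step 5: alpha = 0.1. reject H0.

tau_b = -0.5556 (C=8, D=28), p = 0.044615, reject H0.


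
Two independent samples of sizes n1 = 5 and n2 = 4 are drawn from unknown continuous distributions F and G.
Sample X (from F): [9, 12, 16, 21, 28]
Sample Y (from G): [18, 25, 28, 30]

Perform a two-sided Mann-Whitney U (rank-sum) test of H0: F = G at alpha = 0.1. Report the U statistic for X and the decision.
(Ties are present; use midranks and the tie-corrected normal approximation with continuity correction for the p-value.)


Step 1: Combine and sort all 9 observations; assign midranks.
sorted (value, group): (9,X), (12,X), (16,X), (18,Y), (21,X), (25,Y), (28,X), (28,Y), (30,Y)
ranks: 9->1, 12->2, 16->3, 18->4, 21->5, 25->6, 28->7.5, 28->7.5, 30->9
Step 2: Rank sum for X: R1 = 1 + 2 + 3 + 5 + 7.5 = 18.5.
Step 3: U_X = R1 - n1(n1+1)/2 = 18.5 - 5*6/2 = 18.5 - 15 = 3.5.
       U_Y = n1*n2 - U_X = 20 - 3.5 = 16.5.
Step 4: Ties are present, so use the tie-corrected normal approximation (with continuity correction) for the p-value.
Step 5: p-value = 0.139983; compare to alpha = 0.1. fail to reject H0.

U_X = 3.5, p = 0.139983, fail to reject H0 at alpha = 0.1.


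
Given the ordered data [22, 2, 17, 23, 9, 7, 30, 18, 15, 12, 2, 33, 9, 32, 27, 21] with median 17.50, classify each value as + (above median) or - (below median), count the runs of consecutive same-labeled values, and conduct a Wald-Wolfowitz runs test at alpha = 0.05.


Step 1: Compute median = 17.50; label A = above, B = below.
Labels in order: ABBABBAABBBABAAA  (n_A = 8, n_B = 8)
Step 2: Count runs R = 9.
Step 3: Under H0 (random ordering), E[R] = 2*n_A*n_B/(n_A+n_B) + 1 = 2*8*8/16 + 1 = 9.0000.
        Var[R] = 2*n_A*n_B*(2*n_A*n_B - n_A - n_B) / ((n_A+n_B)^2 * (n_A+n_B-1)) = 14336/3840 = 3.7333.
        SD[R] = 1.9322.
Step 4: R = E[R], so z = 0 with no continuity correction.
Step 5: Two-sided p-value via normal approximation = 2*(1 - Phi(|z|)) = 1.000000.
Step 6: alpha = 0.05. fail to reject H0.

R = 9, z = 0.0000, p = 1.000000, fail to reject H0.


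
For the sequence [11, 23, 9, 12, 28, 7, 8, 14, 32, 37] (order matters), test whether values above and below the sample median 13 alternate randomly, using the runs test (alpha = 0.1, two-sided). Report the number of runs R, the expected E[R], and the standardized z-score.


Step 1: Compute median = 13; label A = above, B = below.
Labels in order: BABBABBAAA  (n_A = 5, n_B = 5)
Step 2: Count runs R = 6.
Step 3: Under H0 (random ordering), E[R] = 2*n_A*n_B/(n_A+n_B) + 1 = 2*5*5/10 + 1 = 6.0000.
        Var[R] = 2*n_A*n_B*(2*n_A*n_B - n_A - n_B) / ((n_A+n_B)^2 * (n_A+n_B-1)) = 2000/900 = 2.2222.
        SD[R] = 1.4907.
Step 4: R = E[R], so z = 0 with no continuity correction.
Step 5: Two-sided p-value via normal approximation = 2*(1 - Phi(|z|)) = 1.000000.
Step 6: alpha = 0.1. fail to reject H0.

R = 6, z = 0.0000, p = 1.000000, fail to reject H0.


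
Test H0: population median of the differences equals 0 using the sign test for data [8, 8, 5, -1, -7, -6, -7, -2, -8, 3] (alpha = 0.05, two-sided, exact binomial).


Step 1: Discard zero differences. Original n = 10; n_eff = number of nonzero differences = 10.
Nonzero differences (with sign): +8, +8, +5, -1, -7, -6, -7, -2, -8, +3
Step 2: Count signs: positive = 4, negative = 6.
Step 3: Under H0: P(positive) = 0.5, so the number of positives S ~ Bin(10, 0.5).
Step 4: Two-sided exact p-value = sum of Bin(10,0.5) probabilities at or below the observed probability = 0.753906.
Step 5: alpha = 0.05. fail to reject H0.

n_eff = 10, pos = 4, neg = 6, p = 0.753906, fail to reject H0.


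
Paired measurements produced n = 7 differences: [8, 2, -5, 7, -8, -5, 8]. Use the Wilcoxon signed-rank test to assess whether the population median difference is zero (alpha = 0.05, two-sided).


Step 1: Drop any zero differences (none here) and take |d_i|.
|d| = [8, 2, 5, 7, 8, 5, 8]
Step 2: Midrank |d_i| (ties get averaged ranks).
ranks: |8|->6, |2|->1, |5|->2.5, |7|->4, |8|->6, |5|->2.5, |8|->6
Step 3: Attach original signs; sum ranks with positive sign and with negative sign.
W+ = 6 + 1 + 4 + 6 = 17
W- = 2.5 + 6 + 2.5 = 11
(Check: W+ + W- = 28 should equal n(n+1)/2 = 28.)
Step 4: Test statistic W = min(W+, W-) = 11.
Step 5: Ties in |d|, so use the tie-corrected normal approximation.
        E[W] = n(n+1)/4 = 7*8/4 = 14.
        Tie groups: |d|=5 (t=2), |d|=8 (t=3); sum(t^3 - t) = 30.
        Var[W] = n(n+1)(2n+1)/24 - sum(t^3-t)/48 = 840/24 - 30/48 = 34.375.
        z = (W - E[W]) / sqrt(Var[W]) = (11 - 14) / 5.8630 = -0.5117.
        Two-sided p = 2*Phi(z) = 0.608874.
Step 6: alpha = 0.05. fail to reject H0.

W+ = 17, W- = 11, W = min = 11, p = 0.608874, fail to reject H0.


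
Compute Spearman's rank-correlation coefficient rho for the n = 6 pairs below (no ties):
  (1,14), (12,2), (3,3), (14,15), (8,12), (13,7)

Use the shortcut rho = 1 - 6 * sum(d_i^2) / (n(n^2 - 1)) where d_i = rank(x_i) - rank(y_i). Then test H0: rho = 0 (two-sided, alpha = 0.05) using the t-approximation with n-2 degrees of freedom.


Step 1: Rank x and y separately (midranks; no ties here).
rank(x): 1->1, 12->4, 3->2, 14->6, 8->3, 13->5
rank(y): 14->5, 2->1, 3->2, 15->6, 12->4, 7->3
Step 2: d_i = R_x(i) - R_y(i); compute d_i^2.
  (1-5)^2=16, (4-1)^2=9, (2-2)^2=0, (6-6)^2=0, (3-4)^2=1, (5-3)^2=4
sum(d^2) = 30.
Step 3: rho = 1 - 6*30 / (6*(6^2 - 1)) = 1 - 180/210 = 0.142857.
Step 4: Under H0, t = rho * sqrt((n-2)/(1-rho^2)) = 0.2887 ~ t(4).
Step 5: Two-sided p-value from the t-distribution with 4 df = 0.787172.
Step 6: alpha = 0.05. fail to reject H0.

rho = 0.1429, p = 0.787172, fail to reject H0 at alpha = 0.05.
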